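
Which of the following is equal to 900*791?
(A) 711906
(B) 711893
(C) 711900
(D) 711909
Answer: C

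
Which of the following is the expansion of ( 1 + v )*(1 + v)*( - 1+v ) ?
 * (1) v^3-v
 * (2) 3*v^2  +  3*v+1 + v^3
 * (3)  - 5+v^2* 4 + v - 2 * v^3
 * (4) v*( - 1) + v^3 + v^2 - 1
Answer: 4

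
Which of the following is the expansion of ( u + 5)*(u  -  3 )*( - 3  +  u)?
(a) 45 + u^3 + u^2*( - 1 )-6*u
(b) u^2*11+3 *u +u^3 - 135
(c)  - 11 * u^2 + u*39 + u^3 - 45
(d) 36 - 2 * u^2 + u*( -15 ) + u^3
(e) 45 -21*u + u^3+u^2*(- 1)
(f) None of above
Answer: e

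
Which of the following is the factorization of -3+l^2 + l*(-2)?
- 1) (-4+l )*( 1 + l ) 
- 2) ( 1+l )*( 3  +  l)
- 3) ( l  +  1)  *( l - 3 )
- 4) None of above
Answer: 3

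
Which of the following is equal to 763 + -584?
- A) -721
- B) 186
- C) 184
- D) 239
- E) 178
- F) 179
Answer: F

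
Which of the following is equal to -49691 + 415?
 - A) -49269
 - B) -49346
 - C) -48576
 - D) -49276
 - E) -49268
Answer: D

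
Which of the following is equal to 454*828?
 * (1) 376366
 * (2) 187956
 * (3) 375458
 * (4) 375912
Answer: 4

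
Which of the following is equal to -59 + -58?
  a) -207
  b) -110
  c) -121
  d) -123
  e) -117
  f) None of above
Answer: e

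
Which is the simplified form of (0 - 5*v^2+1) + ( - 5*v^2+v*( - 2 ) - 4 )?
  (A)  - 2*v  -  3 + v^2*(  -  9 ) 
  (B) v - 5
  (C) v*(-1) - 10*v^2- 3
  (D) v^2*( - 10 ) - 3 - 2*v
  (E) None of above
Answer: D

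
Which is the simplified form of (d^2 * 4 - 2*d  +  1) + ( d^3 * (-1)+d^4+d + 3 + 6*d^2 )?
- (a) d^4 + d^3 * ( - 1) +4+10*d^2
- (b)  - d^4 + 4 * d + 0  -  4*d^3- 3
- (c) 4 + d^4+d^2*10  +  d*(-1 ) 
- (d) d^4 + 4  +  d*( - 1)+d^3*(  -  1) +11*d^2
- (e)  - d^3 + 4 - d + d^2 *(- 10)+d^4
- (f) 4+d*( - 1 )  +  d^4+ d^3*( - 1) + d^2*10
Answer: f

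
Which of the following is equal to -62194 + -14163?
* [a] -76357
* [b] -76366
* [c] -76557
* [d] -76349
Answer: a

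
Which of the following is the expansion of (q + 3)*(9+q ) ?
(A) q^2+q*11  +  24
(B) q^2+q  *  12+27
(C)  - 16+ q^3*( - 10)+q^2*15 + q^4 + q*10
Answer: B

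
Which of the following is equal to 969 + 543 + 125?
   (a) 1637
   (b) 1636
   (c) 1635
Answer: a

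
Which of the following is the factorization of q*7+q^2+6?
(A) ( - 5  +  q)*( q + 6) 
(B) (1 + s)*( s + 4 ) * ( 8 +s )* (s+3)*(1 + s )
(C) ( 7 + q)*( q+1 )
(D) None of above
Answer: D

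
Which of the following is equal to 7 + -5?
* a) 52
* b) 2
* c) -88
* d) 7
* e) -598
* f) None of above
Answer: b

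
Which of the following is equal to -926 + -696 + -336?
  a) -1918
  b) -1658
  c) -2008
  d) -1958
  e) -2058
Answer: d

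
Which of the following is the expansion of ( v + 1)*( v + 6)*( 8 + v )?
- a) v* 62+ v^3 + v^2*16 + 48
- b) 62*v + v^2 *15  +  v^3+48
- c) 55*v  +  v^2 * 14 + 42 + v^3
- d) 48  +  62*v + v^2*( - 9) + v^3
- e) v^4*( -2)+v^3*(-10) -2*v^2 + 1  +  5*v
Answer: b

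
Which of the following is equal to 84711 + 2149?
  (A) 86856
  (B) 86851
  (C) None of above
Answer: C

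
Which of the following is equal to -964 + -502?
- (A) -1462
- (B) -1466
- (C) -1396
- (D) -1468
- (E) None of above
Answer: B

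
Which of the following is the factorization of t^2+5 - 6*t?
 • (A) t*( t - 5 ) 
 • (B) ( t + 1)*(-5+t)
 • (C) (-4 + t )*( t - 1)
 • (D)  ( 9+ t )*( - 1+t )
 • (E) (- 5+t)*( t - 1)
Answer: E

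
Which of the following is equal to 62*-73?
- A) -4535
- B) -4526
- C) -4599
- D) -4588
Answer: B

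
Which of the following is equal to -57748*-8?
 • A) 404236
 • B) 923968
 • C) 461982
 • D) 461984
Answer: D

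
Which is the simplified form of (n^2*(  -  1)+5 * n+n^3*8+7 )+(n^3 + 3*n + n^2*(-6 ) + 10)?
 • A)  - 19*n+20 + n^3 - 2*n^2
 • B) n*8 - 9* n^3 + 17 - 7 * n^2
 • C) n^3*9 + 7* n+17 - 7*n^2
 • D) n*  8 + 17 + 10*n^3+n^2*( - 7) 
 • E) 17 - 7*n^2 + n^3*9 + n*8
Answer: E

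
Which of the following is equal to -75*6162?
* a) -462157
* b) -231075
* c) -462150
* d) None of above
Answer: c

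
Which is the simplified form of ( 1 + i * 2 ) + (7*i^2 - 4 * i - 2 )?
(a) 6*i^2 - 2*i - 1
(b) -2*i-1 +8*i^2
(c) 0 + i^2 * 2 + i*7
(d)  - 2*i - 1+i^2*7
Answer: d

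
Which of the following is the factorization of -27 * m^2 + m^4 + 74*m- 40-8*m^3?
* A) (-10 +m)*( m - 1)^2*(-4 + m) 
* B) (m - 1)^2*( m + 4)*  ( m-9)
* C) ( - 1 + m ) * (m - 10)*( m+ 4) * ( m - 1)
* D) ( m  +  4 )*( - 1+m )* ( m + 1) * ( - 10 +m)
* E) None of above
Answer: C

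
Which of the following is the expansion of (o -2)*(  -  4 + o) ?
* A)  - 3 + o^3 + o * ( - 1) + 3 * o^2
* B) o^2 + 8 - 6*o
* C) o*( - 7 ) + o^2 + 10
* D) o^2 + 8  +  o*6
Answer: B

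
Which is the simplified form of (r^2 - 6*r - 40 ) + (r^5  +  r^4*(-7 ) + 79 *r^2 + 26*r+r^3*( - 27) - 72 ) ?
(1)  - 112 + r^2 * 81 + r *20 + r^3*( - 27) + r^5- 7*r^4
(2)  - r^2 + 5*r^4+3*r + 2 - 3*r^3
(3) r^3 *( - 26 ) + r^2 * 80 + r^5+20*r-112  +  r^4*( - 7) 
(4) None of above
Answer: 4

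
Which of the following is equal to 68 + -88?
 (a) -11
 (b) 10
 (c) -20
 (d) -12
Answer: c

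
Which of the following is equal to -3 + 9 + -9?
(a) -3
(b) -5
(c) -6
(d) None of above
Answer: a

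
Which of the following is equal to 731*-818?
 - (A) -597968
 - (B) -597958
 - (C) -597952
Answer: B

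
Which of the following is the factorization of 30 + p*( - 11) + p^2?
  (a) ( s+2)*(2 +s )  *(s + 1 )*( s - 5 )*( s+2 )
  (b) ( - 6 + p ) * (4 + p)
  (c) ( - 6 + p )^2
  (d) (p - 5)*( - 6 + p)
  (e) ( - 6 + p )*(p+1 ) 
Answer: d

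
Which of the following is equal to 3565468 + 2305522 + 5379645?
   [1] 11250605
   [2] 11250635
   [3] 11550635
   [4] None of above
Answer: 2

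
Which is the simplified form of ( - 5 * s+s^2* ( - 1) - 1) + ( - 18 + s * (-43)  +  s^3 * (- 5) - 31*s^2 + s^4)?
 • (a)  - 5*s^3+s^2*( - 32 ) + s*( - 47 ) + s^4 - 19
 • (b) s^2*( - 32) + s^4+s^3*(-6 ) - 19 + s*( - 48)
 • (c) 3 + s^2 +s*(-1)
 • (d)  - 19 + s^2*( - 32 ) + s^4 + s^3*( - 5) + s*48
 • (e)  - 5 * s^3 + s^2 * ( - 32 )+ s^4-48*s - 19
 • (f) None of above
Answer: e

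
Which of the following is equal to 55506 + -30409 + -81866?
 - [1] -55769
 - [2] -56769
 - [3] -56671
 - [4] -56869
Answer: 2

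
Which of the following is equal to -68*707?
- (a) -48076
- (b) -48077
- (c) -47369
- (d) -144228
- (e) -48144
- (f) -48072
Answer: a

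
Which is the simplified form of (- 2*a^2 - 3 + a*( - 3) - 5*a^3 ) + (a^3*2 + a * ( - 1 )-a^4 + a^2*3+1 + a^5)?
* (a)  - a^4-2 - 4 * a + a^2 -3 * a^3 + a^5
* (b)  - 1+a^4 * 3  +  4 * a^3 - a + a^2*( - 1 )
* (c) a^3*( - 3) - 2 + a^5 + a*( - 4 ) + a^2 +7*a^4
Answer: a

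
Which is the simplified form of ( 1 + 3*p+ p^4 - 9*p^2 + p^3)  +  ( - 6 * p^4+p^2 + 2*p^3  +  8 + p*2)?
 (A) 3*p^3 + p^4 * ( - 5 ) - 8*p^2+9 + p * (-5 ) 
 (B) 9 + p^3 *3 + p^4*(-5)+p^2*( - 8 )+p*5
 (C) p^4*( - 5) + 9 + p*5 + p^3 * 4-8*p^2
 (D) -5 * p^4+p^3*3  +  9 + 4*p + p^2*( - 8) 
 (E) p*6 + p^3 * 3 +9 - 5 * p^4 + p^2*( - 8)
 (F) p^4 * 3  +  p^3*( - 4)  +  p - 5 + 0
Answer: B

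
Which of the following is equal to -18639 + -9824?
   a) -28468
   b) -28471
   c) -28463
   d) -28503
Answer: c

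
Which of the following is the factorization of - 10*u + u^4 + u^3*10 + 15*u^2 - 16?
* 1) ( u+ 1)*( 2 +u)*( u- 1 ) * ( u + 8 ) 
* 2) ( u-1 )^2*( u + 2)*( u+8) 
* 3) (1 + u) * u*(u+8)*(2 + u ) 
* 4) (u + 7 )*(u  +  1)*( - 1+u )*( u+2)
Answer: 1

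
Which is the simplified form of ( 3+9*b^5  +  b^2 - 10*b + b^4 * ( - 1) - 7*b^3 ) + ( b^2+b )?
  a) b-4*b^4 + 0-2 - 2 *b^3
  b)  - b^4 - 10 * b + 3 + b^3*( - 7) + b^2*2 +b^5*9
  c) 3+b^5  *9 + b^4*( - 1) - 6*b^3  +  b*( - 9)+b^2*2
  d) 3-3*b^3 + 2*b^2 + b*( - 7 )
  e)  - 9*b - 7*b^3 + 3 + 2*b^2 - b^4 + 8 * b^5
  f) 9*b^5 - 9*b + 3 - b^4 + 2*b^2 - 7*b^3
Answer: f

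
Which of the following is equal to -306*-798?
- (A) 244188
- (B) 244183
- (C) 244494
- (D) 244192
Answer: A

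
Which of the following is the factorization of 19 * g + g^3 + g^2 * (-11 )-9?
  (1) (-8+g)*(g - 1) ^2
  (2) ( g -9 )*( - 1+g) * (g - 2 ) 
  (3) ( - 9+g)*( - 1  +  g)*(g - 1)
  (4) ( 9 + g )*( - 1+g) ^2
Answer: 3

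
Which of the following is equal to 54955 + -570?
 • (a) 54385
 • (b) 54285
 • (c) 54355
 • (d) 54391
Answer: a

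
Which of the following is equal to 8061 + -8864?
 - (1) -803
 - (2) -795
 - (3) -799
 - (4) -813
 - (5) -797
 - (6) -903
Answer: 1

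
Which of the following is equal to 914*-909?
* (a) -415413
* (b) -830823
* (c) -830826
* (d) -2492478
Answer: c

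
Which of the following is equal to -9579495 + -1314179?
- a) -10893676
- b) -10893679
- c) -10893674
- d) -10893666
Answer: c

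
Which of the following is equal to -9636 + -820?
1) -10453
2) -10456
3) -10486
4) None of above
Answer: 2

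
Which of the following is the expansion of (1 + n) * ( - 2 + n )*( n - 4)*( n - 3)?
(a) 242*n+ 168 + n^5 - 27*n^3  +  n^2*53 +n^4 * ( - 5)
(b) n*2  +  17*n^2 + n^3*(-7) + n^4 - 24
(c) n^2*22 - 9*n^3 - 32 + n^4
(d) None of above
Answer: d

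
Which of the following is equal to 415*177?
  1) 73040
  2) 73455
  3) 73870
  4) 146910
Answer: 2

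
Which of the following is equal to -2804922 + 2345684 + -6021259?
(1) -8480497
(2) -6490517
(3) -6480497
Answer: 3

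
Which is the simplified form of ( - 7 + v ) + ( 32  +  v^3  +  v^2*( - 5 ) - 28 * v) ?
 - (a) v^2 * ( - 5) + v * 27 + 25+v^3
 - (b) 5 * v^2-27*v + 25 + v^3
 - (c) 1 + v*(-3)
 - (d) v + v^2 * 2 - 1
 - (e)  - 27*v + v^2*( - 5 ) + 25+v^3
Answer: e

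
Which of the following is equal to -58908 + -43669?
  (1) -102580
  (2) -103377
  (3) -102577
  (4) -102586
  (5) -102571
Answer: 3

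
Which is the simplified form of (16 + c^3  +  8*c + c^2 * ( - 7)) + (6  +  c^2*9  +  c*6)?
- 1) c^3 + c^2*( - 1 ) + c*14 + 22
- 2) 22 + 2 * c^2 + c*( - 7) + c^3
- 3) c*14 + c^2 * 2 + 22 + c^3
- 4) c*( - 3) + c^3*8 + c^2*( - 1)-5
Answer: 3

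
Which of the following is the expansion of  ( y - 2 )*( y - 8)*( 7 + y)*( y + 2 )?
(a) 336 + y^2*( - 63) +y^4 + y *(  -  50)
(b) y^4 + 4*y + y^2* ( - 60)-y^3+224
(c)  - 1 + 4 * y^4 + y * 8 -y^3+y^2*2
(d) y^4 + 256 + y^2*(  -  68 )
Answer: b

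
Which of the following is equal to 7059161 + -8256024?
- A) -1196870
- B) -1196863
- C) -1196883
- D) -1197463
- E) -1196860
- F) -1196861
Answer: B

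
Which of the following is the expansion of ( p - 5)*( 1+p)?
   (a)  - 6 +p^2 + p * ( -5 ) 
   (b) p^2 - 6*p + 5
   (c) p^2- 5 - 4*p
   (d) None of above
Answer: c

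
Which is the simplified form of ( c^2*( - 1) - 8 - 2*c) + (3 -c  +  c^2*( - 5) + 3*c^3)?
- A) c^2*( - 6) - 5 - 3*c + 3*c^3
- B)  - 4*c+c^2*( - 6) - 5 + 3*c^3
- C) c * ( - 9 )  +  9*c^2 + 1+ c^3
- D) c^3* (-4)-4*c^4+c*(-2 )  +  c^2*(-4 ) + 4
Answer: A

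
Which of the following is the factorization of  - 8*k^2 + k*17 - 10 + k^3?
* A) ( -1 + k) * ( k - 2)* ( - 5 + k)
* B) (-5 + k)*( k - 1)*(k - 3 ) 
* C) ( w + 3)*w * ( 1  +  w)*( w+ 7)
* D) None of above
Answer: A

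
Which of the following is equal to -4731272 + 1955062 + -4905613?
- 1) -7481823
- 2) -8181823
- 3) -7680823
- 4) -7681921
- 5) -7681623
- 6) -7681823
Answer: 6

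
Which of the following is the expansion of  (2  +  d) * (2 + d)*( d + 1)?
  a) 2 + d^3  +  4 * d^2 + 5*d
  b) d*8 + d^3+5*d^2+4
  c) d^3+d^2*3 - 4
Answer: b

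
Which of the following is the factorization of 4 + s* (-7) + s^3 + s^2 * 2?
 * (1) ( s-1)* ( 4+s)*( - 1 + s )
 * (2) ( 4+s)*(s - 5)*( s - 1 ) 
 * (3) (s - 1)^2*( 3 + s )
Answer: 1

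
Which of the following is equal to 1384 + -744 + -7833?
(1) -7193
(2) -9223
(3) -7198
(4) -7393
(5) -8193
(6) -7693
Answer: 1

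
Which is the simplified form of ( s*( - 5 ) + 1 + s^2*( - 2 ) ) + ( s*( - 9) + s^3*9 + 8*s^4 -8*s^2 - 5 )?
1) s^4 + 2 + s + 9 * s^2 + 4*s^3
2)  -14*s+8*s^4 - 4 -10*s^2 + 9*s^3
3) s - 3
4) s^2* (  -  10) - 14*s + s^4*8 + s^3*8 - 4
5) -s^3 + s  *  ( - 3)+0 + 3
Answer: 2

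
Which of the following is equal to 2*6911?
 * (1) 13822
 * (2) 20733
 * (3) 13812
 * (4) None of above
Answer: 1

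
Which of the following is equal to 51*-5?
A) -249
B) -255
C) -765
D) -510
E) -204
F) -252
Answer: B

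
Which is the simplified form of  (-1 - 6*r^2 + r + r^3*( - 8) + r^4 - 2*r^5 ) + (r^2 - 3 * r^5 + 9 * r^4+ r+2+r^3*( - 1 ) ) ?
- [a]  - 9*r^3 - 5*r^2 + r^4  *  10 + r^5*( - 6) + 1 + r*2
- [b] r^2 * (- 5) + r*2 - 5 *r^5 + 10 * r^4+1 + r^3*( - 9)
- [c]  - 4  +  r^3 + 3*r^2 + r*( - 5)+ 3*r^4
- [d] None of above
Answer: b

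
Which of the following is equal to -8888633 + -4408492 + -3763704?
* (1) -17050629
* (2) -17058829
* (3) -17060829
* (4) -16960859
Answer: 3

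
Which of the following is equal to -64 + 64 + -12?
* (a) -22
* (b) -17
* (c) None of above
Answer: c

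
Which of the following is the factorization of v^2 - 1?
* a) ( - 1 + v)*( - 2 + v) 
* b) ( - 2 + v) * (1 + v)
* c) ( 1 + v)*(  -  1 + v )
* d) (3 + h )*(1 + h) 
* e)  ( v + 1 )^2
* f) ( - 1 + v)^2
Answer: c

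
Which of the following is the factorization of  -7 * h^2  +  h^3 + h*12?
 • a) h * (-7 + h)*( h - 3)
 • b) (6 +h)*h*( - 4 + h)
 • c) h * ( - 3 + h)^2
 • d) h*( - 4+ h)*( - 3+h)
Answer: d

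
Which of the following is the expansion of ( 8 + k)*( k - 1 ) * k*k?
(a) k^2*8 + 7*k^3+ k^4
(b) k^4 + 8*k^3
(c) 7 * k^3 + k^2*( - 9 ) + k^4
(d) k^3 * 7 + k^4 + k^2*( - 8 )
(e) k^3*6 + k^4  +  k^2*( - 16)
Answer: d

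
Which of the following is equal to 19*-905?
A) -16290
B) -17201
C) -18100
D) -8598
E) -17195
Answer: E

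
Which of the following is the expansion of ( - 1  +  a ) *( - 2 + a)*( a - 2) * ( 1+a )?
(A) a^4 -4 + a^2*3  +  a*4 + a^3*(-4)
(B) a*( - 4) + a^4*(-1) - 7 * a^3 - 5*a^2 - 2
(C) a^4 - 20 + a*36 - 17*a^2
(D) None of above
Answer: A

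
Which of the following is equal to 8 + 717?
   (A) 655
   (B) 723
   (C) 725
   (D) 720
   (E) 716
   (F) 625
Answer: C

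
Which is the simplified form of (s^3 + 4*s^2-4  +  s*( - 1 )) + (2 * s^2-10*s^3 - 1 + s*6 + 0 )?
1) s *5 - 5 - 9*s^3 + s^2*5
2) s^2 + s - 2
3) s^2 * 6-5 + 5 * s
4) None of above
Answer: 4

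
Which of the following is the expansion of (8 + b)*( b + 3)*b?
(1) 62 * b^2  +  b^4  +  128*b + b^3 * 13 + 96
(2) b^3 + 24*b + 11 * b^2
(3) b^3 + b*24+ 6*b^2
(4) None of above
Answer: 2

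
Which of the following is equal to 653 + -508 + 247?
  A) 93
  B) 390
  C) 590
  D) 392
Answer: D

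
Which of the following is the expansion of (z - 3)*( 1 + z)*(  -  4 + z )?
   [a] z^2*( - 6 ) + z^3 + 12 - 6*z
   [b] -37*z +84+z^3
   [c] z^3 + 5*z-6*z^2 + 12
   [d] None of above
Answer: c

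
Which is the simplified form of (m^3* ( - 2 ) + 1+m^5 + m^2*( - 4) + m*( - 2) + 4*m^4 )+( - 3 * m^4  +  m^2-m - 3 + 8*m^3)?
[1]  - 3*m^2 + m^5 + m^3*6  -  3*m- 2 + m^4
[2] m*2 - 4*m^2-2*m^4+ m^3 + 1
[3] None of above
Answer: 1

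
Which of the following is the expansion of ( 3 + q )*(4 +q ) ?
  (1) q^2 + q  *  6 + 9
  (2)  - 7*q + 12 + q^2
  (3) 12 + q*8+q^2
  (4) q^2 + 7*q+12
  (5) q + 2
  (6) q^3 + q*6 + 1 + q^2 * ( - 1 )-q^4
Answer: 4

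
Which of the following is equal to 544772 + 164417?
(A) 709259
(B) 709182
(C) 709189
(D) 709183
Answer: C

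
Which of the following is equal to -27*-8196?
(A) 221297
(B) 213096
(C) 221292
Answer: C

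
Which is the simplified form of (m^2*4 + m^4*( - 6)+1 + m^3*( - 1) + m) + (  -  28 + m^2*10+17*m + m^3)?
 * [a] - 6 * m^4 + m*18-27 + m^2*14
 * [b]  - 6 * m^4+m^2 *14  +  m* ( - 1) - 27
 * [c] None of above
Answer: a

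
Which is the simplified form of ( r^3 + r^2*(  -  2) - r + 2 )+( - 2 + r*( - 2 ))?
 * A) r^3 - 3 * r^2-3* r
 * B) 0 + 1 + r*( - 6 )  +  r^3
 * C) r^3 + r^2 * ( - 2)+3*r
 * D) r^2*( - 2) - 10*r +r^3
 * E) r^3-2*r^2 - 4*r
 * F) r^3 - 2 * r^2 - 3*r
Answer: F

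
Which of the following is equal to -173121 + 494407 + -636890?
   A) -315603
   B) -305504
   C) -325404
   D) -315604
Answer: D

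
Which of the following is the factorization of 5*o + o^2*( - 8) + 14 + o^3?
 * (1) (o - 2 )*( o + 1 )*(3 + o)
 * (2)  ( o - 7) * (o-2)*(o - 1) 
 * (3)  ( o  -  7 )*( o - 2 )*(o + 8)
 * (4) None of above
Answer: 4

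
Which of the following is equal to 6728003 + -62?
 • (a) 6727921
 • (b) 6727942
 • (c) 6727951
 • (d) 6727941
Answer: d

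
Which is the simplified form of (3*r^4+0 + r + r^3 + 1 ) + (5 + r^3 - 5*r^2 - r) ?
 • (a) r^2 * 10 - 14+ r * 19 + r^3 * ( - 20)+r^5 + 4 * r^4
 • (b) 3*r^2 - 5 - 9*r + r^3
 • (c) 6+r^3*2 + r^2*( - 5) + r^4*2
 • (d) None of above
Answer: d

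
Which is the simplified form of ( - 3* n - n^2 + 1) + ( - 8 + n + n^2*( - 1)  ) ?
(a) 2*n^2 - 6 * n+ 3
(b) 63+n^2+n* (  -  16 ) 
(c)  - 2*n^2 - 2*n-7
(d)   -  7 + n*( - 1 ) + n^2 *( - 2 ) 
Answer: c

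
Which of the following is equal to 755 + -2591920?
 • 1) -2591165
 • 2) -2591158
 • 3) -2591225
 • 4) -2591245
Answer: 1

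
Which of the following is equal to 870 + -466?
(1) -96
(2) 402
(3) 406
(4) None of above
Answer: 4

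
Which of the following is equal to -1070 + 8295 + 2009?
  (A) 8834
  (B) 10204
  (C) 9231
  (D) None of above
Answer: D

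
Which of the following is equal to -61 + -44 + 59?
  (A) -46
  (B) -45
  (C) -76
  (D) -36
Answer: A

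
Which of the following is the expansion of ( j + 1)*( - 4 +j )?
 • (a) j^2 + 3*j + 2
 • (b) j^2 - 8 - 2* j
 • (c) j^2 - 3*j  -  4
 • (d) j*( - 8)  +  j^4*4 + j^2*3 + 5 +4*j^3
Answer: c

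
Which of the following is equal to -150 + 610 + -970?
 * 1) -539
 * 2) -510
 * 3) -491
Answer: 2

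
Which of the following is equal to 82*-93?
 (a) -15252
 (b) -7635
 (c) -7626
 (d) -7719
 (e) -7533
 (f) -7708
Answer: c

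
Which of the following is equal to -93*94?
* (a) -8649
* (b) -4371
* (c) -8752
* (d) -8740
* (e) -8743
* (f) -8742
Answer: f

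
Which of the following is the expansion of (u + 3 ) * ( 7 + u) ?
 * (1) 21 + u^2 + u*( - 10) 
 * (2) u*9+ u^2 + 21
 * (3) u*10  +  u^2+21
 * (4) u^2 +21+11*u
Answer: 3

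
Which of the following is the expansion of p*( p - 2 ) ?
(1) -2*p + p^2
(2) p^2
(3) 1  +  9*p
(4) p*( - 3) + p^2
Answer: 1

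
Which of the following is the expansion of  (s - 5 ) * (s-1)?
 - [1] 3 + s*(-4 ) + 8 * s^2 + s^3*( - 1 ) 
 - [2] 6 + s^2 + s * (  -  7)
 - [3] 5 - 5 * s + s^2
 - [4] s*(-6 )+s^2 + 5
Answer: 4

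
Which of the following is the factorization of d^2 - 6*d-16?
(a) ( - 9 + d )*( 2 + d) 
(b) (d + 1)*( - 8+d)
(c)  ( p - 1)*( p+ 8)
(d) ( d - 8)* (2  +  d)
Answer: d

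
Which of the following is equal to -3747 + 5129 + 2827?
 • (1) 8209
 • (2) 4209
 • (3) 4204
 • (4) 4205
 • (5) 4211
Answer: 2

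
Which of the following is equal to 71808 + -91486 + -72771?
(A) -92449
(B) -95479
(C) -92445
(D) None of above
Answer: A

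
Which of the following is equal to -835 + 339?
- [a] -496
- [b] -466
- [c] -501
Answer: a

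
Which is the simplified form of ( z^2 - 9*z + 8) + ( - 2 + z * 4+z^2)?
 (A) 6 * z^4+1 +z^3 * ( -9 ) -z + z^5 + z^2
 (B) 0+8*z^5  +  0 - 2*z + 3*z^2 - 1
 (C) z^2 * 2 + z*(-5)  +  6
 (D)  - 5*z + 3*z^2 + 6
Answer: C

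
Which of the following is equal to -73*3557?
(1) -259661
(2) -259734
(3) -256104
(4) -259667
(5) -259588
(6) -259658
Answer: 1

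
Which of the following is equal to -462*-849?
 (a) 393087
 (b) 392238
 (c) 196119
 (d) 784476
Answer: b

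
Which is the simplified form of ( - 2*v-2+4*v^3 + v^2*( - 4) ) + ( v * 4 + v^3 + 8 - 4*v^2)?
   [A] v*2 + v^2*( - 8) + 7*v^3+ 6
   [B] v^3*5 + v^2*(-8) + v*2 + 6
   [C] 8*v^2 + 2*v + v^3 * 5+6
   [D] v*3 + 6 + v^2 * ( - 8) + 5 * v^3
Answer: B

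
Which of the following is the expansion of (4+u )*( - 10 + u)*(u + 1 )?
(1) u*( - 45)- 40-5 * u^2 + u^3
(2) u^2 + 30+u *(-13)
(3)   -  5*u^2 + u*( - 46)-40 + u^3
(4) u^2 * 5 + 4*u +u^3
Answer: 3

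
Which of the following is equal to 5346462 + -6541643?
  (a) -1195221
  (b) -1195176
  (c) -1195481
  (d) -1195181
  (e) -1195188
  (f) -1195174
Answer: d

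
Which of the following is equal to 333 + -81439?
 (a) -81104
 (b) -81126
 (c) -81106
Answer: c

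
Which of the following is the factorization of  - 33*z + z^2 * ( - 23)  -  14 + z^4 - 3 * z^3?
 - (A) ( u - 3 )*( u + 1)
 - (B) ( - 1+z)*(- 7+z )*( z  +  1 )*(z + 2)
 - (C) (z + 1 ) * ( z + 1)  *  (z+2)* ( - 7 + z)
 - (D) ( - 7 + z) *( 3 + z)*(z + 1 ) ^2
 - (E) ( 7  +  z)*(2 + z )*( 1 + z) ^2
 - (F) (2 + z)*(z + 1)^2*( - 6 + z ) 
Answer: C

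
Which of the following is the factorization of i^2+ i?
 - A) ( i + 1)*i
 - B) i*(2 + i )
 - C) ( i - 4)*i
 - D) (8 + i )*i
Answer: A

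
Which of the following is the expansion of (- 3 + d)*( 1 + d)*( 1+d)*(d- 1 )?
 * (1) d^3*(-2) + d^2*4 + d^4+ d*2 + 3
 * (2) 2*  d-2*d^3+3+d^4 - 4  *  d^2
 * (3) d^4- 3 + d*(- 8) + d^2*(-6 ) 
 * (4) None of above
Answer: 2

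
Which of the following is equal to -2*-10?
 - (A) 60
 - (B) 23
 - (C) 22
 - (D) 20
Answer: D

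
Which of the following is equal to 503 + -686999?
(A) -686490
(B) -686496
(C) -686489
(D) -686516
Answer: B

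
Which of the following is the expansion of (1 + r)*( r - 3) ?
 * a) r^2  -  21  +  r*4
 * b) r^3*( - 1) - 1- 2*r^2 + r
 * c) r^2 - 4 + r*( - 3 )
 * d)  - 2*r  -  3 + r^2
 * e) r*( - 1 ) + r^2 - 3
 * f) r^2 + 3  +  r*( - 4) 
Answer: d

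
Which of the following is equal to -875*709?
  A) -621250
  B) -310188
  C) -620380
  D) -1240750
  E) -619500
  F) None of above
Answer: F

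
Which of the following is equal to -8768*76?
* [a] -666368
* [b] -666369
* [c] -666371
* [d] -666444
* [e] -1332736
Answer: a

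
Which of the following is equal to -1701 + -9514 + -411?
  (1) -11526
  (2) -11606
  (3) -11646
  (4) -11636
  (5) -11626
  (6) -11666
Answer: 5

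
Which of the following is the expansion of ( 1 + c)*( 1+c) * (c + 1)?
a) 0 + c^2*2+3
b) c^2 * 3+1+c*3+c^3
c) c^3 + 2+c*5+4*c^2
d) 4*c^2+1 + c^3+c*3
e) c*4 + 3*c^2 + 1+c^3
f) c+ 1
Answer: b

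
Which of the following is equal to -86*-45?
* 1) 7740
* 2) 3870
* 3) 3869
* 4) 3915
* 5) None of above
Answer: 2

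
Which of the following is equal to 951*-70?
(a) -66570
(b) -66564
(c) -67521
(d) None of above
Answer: a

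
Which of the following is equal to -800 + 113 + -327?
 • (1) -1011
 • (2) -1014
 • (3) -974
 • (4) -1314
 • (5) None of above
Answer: 2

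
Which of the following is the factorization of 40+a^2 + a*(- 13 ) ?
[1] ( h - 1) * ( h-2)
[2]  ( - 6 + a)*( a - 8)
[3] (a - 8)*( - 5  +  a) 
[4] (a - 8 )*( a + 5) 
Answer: 3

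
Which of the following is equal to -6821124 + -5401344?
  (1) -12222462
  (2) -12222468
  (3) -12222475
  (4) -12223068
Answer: 2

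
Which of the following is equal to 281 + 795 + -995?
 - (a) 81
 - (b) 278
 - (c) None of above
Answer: a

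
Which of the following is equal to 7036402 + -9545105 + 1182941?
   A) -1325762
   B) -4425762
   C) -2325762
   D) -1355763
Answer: A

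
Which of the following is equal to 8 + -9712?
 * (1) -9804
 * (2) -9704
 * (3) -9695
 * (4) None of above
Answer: 2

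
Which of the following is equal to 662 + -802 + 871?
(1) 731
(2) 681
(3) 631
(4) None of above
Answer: 1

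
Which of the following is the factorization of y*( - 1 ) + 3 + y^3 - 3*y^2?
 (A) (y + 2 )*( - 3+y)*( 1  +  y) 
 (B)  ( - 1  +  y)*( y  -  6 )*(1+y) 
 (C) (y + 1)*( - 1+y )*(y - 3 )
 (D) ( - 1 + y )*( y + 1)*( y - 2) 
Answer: C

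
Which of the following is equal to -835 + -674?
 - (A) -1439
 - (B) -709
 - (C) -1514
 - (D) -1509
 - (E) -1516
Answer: D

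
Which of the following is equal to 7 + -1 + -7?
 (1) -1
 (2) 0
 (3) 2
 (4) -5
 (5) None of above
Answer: 1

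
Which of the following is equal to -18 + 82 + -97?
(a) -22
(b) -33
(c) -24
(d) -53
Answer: b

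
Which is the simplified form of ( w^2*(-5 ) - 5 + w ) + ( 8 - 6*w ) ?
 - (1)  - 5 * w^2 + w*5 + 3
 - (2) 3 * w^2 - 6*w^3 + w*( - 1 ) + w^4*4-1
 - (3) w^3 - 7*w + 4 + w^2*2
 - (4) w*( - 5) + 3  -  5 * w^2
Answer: 4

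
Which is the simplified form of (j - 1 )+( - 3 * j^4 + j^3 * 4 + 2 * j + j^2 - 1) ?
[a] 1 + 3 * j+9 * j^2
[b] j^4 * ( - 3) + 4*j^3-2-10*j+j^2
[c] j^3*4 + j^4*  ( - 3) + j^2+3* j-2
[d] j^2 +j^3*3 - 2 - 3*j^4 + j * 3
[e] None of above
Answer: c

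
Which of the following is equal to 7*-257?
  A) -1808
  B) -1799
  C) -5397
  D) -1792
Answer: B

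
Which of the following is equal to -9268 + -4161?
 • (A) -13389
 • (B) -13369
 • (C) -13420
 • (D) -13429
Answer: D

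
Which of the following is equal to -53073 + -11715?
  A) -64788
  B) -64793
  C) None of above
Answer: A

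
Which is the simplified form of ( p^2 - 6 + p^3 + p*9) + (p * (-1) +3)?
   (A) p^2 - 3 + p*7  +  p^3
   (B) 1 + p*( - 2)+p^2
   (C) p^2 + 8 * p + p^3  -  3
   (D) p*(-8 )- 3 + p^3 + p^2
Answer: C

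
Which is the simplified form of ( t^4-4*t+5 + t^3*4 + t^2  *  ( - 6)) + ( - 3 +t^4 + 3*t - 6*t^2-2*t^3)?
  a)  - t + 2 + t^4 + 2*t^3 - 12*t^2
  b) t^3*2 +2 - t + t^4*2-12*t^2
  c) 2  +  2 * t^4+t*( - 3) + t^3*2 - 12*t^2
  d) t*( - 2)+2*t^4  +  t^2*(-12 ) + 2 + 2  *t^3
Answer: b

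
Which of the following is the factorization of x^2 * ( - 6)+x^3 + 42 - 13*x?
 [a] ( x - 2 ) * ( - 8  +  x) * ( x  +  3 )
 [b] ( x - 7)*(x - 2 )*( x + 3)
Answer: b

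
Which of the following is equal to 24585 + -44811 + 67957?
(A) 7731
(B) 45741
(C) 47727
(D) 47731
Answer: D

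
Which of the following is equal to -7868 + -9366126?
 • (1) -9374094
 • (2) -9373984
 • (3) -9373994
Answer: 3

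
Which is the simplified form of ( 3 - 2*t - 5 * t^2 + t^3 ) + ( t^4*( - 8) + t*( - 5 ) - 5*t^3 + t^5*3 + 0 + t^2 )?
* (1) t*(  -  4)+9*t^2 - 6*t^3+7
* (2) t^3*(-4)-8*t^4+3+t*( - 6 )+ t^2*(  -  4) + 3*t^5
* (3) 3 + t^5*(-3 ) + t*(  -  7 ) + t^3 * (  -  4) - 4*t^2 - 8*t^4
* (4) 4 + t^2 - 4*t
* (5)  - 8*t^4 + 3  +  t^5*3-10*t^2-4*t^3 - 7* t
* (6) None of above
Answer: 6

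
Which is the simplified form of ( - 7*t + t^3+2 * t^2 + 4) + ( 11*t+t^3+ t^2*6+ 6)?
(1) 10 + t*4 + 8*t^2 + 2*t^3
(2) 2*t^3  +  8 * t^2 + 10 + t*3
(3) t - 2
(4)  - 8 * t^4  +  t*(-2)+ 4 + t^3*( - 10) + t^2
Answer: 1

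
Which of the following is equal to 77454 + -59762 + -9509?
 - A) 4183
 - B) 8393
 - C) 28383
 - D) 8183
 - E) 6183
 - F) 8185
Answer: D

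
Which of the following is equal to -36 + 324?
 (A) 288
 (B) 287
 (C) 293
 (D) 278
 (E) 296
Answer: A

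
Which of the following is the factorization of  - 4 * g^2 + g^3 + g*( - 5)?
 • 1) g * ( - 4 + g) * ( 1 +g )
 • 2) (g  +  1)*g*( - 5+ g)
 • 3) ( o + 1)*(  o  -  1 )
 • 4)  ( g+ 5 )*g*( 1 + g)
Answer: 2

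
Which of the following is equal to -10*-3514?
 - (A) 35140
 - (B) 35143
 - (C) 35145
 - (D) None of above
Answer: A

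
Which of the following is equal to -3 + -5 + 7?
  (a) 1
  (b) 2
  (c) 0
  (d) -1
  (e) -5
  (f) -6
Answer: d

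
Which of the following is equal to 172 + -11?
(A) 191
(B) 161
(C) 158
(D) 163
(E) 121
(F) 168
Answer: B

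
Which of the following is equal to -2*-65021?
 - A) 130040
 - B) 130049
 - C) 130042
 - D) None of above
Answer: C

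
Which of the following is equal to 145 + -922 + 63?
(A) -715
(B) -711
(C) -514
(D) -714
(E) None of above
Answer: D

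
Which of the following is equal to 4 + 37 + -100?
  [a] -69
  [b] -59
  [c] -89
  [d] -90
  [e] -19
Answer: b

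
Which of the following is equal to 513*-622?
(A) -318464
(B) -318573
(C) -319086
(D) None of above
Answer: C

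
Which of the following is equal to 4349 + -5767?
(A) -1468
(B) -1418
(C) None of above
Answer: B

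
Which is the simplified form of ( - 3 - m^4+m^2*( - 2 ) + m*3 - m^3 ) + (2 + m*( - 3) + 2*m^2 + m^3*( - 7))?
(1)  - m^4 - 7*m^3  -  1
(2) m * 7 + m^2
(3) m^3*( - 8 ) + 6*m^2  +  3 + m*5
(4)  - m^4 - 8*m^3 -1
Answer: 4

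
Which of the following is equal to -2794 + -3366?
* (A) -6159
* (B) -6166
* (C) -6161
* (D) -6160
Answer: D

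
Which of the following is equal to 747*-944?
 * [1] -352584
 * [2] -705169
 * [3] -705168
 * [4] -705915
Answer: 3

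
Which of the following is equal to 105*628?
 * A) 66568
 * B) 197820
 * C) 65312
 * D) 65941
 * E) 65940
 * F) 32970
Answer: E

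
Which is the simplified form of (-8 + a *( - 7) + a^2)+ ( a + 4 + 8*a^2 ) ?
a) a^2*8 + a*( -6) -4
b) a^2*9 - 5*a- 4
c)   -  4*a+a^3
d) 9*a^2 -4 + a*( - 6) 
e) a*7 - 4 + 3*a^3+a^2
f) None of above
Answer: d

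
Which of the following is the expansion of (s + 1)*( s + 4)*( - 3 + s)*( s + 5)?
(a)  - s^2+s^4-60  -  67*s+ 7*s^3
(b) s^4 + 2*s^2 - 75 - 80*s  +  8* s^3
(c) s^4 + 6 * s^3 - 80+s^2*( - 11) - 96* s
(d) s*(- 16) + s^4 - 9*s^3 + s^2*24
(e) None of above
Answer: a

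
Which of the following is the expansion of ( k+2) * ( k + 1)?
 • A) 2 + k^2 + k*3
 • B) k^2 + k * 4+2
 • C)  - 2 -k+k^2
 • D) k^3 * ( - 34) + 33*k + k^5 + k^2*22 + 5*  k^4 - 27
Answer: A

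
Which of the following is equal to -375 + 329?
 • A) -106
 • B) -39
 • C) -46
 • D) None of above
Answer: C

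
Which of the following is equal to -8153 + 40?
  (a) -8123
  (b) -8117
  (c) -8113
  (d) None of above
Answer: c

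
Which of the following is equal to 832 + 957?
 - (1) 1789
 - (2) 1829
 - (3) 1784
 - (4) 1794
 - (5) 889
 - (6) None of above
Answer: 1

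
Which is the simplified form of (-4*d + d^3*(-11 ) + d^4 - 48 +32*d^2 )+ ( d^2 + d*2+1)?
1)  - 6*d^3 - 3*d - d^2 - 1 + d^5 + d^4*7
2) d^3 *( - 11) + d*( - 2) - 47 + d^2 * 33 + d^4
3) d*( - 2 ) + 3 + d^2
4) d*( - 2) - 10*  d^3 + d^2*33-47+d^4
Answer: 2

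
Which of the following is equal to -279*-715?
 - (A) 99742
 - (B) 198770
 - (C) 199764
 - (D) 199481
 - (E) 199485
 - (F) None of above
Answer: E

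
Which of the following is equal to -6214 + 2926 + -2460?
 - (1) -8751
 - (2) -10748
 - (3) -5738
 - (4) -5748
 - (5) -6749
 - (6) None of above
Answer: 4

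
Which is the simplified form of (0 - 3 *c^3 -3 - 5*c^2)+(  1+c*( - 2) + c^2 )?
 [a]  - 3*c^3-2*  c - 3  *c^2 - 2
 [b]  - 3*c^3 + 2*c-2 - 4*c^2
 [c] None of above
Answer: c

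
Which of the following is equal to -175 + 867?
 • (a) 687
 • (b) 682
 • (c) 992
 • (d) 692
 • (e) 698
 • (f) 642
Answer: d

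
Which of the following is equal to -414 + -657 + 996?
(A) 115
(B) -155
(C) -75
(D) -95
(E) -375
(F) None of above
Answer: C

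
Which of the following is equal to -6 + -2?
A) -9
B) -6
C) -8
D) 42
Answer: C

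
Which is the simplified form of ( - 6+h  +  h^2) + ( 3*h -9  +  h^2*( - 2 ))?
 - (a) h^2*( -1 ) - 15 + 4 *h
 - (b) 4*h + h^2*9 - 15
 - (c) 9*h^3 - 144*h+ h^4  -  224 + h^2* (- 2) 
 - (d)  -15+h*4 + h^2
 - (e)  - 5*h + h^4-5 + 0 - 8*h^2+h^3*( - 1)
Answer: a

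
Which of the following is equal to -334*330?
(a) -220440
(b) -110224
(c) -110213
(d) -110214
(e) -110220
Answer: e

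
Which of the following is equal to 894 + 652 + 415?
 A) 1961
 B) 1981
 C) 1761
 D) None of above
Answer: A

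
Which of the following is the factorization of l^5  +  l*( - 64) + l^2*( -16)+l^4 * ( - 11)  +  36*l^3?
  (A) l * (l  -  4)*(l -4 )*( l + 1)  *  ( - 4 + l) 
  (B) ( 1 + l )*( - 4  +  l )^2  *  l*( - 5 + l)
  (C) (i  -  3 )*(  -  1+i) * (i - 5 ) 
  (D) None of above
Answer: A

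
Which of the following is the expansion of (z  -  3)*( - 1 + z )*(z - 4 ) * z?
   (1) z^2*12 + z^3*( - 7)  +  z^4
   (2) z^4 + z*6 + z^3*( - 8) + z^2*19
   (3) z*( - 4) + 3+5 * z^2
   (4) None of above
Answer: 4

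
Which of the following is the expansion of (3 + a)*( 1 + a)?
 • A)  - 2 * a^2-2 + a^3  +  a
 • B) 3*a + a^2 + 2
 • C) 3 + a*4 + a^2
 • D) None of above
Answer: C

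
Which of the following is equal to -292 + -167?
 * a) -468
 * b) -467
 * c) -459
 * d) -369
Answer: c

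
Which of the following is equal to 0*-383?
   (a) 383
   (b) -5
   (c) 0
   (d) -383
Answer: c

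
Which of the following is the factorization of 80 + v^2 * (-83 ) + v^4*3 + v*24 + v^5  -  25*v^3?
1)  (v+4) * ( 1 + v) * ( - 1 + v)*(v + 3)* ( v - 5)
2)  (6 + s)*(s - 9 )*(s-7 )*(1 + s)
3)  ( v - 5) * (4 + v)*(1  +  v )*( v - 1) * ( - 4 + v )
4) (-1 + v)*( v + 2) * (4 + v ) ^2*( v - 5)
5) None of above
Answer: 5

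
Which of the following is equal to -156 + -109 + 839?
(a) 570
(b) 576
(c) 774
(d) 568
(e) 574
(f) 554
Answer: e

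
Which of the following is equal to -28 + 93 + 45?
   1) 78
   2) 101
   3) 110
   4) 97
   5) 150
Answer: 3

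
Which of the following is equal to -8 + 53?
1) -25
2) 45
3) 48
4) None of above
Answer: 2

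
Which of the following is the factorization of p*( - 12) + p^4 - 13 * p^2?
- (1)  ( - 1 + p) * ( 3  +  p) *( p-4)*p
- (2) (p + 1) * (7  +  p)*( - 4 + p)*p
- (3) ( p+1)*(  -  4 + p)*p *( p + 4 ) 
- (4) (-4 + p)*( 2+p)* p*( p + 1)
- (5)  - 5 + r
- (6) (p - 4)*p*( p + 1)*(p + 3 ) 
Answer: 6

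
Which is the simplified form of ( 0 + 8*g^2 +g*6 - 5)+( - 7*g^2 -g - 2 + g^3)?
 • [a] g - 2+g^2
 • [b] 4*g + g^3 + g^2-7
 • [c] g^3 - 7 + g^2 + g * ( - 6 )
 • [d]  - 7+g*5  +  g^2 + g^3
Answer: d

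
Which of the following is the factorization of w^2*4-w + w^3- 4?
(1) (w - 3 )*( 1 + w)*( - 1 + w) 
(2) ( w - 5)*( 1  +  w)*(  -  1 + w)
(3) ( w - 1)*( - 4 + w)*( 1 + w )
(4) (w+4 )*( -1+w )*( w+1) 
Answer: 4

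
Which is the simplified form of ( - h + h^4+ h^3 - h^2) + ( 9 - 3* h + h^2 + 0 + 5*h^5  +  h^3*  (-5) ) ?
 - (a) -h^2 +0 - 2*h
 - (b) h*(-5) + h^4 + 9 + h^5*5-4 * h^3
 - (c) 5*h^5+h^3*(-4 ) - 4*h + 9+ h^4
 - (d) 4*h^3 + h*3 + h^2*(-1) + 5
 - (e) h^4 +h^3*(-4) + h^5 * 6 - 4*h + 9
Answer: c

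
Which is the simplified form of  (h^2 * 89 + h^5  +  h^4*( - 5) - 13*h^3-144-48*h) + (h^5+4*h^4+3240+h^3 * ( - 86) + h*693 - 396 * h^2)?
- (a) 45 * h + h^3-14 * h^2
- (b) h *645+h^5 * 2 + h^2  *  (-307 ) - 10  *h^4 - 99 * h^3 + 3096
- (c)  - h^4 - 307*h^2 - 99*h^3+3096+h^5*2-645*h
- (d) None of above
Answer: d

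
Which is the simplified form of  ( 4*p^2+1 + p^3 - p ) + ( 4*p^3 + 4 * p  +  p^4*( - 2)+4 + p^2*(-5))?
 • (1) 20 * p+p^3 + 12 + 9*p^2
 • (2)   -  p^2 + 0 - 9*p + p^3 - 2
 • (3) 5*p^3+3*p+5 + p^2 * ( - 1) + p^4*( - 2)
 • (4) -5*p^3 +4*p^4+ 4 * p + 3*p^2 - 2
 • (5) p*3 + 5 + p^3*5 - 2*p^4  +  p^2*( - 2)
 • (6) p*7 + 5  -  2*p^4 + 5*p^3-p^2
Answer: 3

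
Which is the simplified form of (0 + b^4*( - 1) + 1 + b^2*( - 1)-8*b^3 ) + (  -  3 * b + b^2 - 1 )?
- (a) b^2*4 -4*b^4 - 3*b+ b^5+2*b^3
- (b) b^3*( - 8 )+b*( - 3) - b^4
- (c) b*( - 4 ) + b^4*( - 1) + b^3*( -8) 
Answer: b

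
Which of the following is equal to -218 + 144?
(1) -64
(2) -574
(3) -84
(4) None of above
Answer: 4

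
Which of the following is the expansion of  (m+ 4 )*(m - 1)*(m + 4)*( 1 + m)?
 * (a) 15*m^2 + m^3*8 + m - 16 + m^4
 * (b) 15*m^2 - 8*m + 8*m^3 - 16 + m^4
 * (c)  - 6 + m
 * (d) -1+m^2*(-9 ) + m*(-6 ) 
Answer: b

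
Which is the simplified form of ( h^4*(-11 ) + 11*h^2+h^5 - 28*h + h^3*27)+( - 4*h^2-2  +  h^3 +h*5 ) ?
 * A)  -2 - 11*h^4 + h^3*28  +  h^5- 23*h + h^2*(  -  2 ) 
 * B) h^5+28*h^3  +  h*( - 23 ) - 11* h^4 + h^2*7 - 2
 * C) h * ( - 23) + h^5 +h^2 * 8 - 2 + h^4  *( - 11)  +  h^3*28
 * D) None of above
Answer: B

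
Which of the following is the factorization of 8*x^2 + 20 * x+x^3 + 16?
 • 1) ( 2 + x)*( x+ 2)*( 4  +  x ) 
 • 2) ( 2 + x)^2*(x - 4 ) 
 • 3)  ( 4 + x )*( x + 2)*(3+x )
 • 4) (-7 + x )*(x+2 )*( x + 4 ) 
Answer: 1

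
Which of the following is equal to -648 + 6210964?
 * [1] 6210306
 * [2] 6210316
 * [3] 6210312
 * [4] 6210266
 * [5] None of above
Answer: 2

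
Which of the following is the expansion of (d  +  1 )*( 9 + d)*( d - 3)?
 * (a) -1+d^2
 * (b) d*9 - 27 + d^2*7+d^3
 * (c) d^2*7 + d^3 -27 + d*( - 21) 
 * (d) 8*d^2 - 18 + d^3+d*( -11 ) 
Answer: c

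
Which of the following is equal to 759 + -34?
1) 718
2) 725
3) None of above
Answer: 2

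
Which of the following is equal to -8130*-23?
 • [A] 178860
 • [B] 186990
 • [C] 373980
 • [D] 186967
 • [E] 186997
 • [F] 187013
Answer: B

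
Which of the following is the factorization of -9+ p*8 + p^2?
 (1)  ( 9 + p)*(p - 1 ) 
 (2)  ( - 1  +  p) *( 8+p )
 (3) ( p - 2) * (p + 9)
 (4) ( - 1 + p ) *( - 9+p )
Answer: 1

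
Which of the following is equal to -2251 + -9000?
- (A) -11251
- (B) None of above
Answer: A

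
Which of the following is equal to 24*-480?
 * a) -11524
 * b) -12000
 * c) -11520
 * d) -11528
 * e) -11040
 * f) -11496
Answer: c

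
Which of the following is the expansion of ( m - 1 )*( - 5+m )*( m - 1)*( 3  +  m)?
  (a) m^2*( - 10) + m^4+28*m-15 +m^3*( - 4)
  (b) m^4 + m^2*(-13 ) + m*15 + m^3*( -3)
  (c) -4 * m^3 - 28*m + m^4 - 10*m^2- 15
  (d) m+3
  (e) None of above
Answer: a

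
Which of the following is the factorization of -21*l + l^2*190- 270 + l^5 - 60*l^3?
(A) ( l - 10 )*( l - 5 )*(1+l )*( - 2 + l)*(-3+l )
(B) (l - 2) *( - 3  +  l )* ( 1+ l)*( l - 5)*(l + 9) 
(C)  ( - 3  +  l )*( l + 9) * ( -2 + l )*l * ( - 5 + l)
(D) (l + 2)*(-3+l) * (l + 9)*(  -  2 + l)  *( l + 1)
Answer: B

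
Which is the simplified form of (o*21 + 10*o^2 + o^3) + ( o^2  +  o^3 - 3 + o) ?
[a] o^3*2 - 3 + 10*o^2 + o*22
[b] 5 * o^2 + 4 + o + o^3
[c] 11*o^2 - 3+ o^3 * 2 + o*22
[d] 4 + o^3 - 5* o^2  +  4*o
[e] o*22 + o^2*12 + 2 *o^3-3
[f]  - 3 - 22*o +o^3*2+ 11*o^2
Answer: c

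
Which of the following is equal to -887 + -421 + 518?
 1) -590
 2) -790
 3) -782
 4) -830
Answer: 2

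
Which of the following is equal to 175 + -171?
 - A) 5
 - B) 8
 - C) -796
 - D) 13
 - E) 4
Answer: E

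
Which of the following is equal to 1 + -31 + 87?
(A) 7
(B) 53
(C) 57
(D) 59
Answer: C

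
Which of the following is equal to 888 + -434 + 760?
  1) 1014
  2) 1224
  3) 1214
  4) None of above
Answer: 3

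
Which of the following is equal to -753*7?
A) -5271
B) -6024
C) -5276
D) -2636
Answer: A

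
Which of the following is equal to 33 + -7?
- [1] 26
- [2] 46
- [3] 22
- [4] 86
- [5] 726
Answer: 1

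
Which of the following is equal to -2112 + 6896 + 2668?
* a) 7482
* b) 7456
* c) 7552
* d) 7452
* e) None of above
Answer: d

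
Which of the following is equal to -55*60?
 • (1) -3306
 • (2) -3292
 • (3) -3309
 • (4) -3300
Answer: 4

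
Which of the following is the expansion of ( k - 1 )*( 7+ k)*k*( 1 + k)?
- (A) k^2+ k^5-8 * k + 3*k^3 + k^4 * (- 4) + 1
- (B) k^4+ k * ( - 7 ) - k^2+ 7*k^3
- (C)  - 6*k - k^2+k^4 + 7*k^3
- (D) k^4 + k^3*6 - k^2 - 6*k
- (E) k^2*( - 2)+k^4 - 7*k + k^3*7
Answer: B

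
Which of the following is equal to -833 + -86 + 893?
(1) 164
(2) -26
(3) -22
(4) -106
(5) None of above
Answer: 2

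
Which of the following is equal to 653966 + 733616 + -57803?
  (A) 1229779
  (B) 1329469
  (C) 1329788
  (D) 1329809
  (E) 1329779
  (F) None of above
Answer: E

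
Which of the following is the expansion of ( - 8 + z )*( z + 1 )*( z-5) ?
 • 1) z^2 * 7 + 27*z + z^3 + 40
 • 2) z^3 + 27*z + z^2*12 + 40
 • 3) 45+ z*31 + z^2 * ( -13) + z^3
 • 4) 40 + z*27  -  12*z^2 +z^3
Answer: 4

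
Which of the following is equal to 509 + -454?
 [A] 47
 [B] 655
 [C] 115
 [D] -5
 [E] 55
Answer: E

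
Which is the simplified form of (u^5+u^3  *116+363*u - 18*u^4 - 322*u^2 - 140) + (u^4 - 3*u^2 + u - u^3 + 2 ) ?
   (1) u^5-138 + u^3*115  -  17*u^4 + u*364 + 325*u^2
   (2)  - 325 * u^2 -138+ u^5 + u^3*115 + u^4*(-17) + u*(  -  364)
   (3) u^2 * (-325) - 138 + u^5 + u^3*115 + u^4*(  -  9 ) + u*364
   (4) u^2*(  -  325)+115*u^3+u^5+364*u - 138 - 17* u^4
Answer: 4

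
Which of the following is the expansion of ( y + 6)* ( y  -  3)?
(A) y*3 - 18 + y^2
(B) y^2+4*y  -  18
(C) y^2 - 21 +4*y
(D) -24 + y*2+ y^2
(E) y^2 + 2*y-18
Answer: A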